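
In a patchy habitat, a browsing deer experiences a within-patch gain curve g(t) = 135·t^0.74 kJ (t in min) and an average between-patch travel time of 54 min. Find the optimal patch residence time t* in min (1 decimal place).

Maximise g(t)/(T+t): set derivative to zero → g'(t)(T+t) = g(t).
g'(t) = 0.74·135·t^-0.26. Setting 0.74·135·t^-0.26 = 135·t^0.74/(54+t) gives 0.74(54+t) = t, so 0.26·t = 0.74×54.
t* = 0.74×54/0.26 = 153.7 min.

153.7 min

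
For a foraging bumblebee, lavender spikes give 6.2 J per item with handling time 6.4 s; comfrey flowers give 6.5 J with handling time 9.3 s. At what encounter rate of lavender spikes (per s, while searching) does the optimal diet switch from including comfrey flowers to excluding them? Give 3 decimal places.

The zero-one rule: include comfrey flowers iff E₂/h₂ > λE₁/(1+λh₁). Equality gives the switch point.
λE₁h₂ = E₂ + λE₂h₁ ⇒ λ = E₂/(E₁h₂ − E₂h₁) = 6.5/(57.66 − 41.6) = 0.4047 per s.

0.405 per s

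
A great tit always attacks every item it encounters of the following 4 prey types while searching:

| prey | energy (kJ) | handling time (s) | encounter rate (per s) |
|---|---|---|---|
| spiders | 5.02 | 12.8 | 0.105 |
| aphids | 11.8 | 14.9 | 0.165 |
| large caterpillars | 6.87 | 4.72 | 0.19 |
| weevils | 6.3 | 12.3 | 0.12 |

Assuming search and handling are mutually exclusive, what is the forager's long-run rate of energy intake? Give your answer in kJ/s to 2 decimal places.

R = (0.105×5.02 + 0.165×11.8 + 0.19×6.87 + 0.12×6.3) / (1 + 0.105×12.8 + 0.165×14.9 + 0.19×4.72 + 0.12×12.3) = 4.535/7.175 = 0.6321 kJ/s.

0.63 kJ/s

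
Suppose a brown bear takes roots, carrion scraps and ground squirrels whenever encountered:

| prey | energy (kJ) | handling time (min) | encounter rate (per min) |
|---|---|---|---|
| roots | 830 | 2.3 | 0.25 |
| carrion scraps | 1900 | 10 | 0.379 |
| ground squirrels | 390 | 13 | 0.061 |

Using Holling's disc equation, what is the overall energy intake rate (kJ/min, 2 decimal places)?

154.50 kJ/min

R = Σλ_iE_i / (1 + Σλ_ih_i)
Numerator: 0.25×830 + 0.379×1900 + 0.061×390 = 951.4
Denominator: 1 + 0.25×2.3 + 0.379×10 + 0.061×13 = 6.158
R = 951.4/6.158 = 154.5 kJ/min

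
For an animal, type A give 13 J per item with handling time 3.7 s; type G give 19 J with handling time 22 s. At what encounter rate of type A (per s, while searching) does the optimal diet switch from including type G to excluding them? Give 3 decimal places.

Drop type G once their profitability E₂/h₂ falls below the rate achievable on type A alone: E₂/h₂ = λE₁/(1 + λh₁).
Solve for λ: λE₁h₂ = E₂(1 + λh₁) → λ(E₁h₂ − E₂h₁) = E₂ → λ = E₂/(E₁h₂ − E₂h₁).
λ = 19/(13×22 − 19×3.7) = 19/215.7 = 0.08809 per s.

0.088 per s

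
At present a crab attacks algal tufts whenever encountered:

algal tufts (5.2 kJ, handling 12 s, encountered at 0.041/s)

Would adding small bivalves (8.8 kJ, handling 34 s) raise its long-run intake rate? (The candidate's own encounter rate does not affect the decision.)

Intake rate on the current diet: R = (0.041×5.2) / (1 + 0.041×12) = 0.2132/1.492 = 0.1429 kJ/s.
Profitability of small bivalves: 8.8/34 = 0.2588 kJ/s.
0.2588 > 0.1429, so adding small bivalves raises the average — include it.

Yes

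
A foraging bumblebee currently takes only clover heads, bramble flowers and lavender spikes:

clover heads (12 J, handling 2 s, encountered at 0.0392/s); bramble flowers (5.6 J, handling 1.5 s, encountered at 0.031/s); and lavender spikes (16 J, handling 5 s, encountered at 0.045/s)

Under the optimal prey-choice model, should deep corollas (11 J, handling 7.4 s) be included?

Yes

Intake rate on the current diet: R = (0.0392×12 + 0.031×5.6 + 0.045×16) / (1 + 0.0392×2 + 0.031×1.5 + 0.045×5) = 1.364/1.35 = 1.01 J/s.
Profitability of deep corollas: 11/7.4 = 1.486 J/s.
Since 1.486 > R, including deep corollas increases the long-run rate.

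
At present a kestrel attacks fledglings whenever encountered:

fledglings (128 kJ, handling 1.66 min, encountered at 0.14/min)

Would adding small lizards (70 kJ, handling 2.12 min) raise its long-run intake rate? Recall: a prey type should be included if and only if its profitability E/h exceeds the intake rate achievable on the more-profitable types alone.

On fledglings alone, R = ΣλE/(1+Σλh) = 17.92/1.232 = 14.54 kJ/min.
small lizards: E/h = 70/2.12 = 33.02 kJ/min.
Since 33.02 > R, including small lizards increases the long-run rate.

Yes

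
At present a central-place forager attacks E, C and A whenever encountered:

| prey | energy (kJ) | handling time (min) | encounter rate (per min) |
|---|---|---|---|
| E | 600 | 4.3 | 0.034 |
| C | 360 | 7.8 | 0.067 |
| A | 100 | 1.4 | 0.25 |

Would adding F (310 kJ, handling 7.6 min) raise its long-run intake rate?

On E, C and A alone, R = ΣλE/(1+Σλh) = 69.52/2.019 = 34.44 kJ/min.
Profitability of F: 310/7.6 = 40.79 kJ/min.
Since 40.79 > R, including F increases the long-run rate.

Yes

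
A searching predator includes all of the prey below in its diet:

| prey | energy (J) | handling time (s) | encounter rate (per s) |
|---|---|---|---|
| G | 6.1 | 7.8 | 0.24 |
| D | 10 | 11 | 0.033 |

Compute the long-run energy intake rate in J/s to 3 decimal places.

Energy encountered per unit search time: 0.24×6.1 + 0.033×10 = 1.794 J/s.
Handling time per unit search time: 0.24×7.8 + 0.033×11 = 2.235.
Rate = 1.794/(1 + 2.235) = 0.5546 J/s.

0.555 J/s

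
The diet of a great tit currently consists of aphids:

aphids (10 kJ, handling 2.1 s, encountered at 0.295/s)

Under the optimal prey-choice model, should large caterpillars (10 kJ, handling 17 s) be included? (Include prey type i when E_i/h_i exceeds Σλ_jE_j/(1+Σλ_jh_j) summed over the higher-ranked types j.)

No

Intake rate on the current diet: R = (0.295×10) / (1 + 0.295×2.1) = 2.95/1.619 = 1.822 kJ/s.
Profitability of large caterpillars: 10/17 = 0.5882 kJ/s.
Since 0.5882 < R, time spent handling large caterpillars is better spent searching.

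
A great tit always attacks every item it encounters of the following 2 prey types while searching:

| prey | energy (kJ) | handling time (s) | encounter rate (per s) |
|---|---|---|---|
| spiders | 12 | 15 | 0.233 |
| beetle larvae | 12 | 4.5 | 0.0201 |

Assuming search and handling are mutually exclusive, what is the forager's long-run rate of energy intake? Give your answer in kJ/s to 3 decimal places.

R = (0.233×12 + 0.0201×12) / (1 + 0.233×15 + 0.0201×4.5) = 3.037/4.585 = 0.6624 kJ/s.

0.662 kJ/s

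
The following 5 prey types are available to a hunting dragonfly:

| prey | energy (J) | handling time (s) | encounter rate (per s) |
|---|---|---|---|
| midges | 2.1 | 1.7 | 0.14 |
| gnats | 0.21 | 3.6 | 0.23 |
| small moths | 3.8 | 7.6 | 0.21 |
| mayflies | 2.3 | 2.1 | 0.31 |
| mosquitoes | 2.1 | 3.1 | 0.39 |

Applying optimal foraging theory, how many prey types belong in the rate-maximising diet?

3

E/h in descending order: midges 1.24, mayflies 1.1, mosquitoes 0.677, small moths 0.5, gnats 0.0583 J/s. The optimal diet is the largest prefix of this list for which every included type satisfies E_i/h_i > R on the types above it.
Rate on top 1: 0.2375. mayflies: 1.1 > 0.2375 → include.
Rate on top 2: 0.5331. mosquitoes: 0.677 > 0.5331 → include.
Rate on top 3: 0.5894. small moths: 0.5 < 0.5894 → exclude; stop.
Optimal diet: midges, mayflies, mosquitoes — 3 of 5 types.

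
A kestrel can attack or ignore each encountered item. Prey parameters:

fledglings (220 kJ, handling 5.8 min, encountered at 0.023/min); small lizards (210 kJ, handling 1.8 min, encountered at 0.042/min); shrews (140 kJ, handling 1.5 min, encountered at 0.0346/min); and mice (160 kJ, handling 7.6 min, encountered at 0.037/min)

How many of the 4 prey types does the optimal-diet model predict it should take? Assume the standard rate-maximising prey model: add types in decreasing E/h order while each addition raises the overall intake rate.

E/h in descending order: small lizards 117, shrews 93.3, fledglings 37.9, mice 21.1 kJ/min. The optimal diet is the largest prefix of this list for which every included type satisfies E_i/h_i > R on the types above it.
Rate on top 1: 8.2. shrews: 93.3 > 8.2 → include.
Rate on top 2: 12.12. fledglings: 37.9 > 12.12 → include.
Rate on top 3: 14.85. mice: 21.1 > 14.85 → include.
Optimal diet: small lizards, shrews, fledglings, mice — 4 of 4 types.

4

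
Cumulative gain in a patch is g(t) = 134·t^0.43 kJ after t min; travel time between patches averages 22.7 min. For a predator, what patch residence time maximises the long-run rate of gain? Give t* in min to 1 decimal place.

Optimal t* satisfies g'(t*) = g(t*)/(T + t*).
g'(t) = 0.43·134·t^-0.57. Setting 0.43·134·t^-0.57 = 134·t^0.43/(22.7+t) gives 0.43(22.7+t) = t, so 0.57·t = 0.43×22.7.
t* = 0.43×22.7/0.57 = 17.12 min.

17.1 min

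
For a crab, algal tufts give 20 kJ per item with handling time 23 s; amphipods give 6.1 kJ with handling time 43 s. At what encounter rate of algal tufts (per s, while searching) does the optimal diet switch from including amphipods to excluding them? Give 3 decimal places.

The zero-one rule: include amphipods iff E₂/h₂ > λE₁/(1+λh₁). Equality gives the switch point.
λE₁h₂ = E₂ + λE₂h₁ ⇒ λ = E₂/(E₁h₂ − E₂h₁) = 6.1/(860 − 140.3) = 0.008476 per s.

0.008 per s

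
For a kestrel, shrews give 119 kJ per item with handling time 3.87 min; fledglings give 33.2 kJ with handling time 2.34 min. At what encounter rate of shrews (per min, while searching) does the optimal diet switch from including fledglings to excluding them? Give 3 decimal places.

0.221 per min

Drop fledglings once their profitability E₂/h₂ falls below the rate achievable on shrews alone: E₂/h₂ = λE₁/(1 + λh₁).
Solve for λ: λE₁h₂ = E₂(1 + λh₁) → λ(E₁h₂ − E₂h₁) = E₂ → λ = E₂/(E₁h₂ − E₂h₁).
λ = 33.2/(119×2.34 − 33.2×3.87) = 33.2/150 = 0.2214 per min.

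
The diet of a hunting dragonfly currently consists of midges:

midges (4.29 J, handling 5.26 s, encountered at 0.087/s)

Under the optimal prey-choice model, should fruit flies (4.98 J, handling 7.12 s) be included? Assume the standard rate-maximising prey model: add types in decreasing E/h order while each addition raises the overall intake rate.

Yes

Intake rate on the current diet: R = (0.087×4.29) / (1 + 0.087×5.26) = 0.3732/1.458 = 0.2561 J/s.
fruit flies: E/h = 4.98/7.12 = 0.6994 J/s.
0.6994 > 0.2561, so adding fruit flies raises the average — include it.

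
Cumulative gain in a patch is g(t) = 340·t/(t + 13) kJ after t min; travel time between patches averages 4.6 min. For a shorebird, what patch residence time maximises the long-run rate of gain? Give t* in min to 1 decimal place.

7.7 min

Optimal t* satisfies g'(t*) = g(t*)/(T + t*).
g'(t) = 340·13/(t + 13)². Setting 340·13/(t+13)² = 340t/[(t+13)(4.6+t)] gives 13(4.6+t) = t(t+13), so t² = 13×4.6 = 59.8.
t* = √59.8 = 7.733 min.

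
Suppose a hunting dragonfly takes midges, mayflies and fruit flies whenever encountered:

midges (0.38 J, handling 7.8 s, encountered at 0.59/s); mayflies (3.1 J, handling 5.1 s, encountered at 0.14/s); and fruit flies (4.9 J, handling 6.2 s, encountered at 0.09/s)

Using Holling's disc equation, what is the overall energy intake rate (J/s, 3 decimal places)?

R = (0.59×0.38 + 0.14×3.1 + 0.09×4.9) / (1 + 0.59×7.8 + 0.14×5.1 + 0.09×6.2) = 1.099/6.874 = 0.1599 J/s.

0.160 J/s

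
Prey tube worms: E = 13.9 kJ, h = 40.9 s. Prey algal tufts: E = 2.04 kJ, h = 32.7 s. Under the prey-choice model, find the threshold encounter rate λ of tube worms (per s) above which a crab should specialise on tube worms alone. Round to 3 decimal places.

0.005 per s

Drop algal tufts once their profitability E₂/h₂ falls below the rate achievable on tube worms alone: E₂/h₂ = λE₁/(1 + λh₁).
Solve for λ: λE₁h₂ = E₂(1 + λh₁) → λ(E₁h₂ − E₂h₁) = E₂ → λ = E₂/(E₁h₂ − E₂h₁).
λ = 2.04/(13.9×32.7 − 2.04×40.9) = 2.04/371.1 = 0.005497 per s.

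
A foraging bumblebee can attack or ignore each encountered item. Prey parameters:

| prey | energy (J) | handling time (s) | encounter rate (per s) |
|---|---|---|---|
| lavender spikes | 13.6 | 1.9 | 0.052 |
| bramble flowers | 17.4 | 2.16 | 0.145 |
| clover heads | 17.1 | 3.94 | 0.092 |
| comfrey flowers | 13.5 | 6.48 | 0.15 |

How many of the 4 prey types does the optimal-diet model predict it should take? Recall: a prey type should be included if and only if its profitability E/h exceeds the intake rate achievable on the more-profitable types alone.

Profitabilities (E/h, J/s): bramble flowers 8.06, lavender spikes 7.16, clover heads 4.34, comfrey flowers 2.08. Add prey in this order while the next type's profitability exceeds the intake rate on those already taken.
Rate on top 1: 1.921. lavender spikes: 7.16 > 1.921 → include.
Rate on top 2: 2.288. clover heads: 4.34 > 2.288 → include.
Rate on top 3: 2.707. comfrey flowers: 2.08 < 2.707 → exclude; stop.
Optimal diet: bramble flowers, lavender spikes, clover heads — 3 of 4 types.

3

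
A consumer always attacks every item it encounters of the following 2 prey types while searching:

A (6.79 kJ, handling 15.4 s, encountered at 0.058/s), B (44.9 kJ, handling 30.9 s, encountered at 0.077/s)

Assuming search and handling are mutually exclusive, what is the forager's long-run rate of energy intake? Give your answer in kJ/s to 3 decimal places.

Energy encountered per unit search time: 0.058×6.79 + 0.077×44.9 = 3.851 kJ/s.
Handling time per unit search time: 0.058×15.4 + 0.077×30.9 = 3.272.
Rate = 3.851/(1 + 3.272) = 0.9014 kJ/s.

0.901 kJ/s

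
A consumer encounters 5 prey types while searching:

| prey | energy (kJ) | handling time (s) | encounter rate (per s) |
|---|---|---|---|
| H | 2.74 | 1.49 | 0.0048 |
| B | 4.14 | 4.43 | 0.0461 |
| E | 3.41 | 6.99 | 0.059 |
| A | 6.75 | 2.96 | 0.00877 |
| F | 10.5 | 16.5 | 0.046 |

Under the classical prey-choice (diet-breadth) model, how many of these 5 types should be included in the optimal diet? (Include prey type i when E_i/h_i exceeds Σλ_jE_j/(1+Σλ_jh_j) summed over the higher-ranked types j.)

5

Rank by E/h (kJ/s): A 2.28, H 1.84, B 0.935, F 0.636, E 0.488. Include each in turn until the next type's E/h falls below the running intake rate.
Rate on top 1: 0.0577. H: 1.84 > 0.0577 → include.
Rate on top 2: 0.07003. B: 0.935 > 0.07003 → include.
Rate on top 3: 0.2127. F: 0.636 > 0.2127 → include.
Rate on top 4: 0.3738. E: 0.488 > 0.3738 → include.
Optimal diet: A, H, B, F, E — 5 of 5 types.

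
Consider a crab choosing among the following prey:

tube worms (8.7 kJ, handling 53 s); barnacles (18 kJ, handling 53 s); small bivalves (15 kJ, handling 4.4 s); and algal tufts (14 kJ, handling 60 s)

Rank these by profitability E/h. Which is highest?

Profitability E/h (kJ/s): tube worms = 8.7/53 = 0.164, barnacles = 18/53 = 0.34, small bivalves = 15/4.4 = 3.41, algal tufts = 14/60 = 0.233.
Ranked: small bivalves > barnacles > algal tufts > tube worms.

small bivalves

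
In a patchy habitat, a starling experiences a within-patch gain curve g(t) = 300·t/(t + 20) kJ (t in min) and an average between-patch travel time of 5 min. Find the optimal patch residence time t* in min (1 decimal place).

10.0 min

Optimal t* satisfies g'(t*) = g(t*)/(T + t*).
g'(t) = 300·20/(t + 20)². Setting 300·20/(t+20)² = 300t/[(t+20)(5+t)] gives 20(5+t) = t(t+20), so t² = 20×5 = 100.
t* = √100 = 10 min.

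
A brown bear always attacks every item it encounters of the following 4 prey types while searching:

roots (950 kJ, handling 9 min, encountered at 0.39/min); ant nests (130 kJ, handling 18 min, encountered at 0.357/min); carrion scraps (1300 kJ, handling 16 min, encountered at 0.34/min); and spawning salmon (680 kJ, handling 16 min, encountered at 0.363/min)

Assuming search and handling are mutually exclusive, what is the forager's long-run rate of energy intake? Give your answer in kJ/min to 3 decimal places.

R = (0.39×950 + 0.357×130 + 0.34×1300 + 0.363×680) / (1 + 0.39×9 + 0.357×18 + 0.34×16 + 0.363×16) = 1106/22.18 = 49.84 kJ/min.

49.844 kJ/min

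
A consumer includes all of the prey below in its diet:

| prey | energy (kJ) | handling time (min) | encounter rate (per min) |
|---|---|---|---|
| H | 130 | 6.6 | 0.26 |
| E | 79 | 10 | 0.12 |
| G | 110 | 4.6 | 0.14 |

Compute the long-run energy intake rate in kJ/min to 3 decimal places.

Energy encountered per unit search time: 0.26×130 + 0.12×79 + 0.14×110 = 58.68 kJ/min.
Handling time per unit search time: 0.26×6.6 + 0.12×10 + 0.14×4.6 = 3.56.
Rate = 58.68/(1 + 3.56) = 12.87 kJ/min.

12.868 kJ/min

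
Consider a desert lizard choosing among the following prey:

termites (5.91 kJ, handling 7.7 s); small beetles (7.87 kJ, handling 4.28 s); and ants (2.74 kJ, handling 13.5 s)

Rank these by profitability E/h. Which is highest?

In descending order of E/h:
small beetles: 7.87/4.28 = 1.84 kJ/s
termites: 5.91/7.7 = 0.768 kJ/s
ants: 2.74/13.5 = 0.203 kJ/s

small beetles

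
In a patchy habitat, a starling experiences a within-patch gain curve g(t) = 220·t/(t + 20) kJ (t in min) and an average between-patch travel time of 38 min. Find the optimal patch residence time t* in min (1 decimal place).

By the marginal value theorem, leave when the instantaneous gain rate g'(t) equals the habitat-wide average g(t)/(T + t).
g'(t) = 220·20/(t + 20)². Setting 220·20/(t+20)² = 220t/[(t+20)(38+t)] gives 20(38+t) = t(t+20), so t² = 20×38 = 760.
t* = √760 = 27.57 min.

27.6 min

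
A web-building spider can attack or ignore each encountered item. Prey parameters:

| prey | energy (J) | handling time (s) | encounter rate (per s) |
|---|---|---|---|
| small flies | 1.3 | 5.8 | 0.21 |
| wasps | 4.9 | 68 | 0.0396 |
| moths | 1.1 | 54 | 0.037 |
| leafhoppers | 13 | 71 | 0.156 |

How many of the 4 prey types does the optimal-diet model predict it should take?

Profitabilities (E/h, J/s): small flies 0.224, leafhoppers 0.183, wasps 0.0721, moths 0.0204. Add prey in this order while the next type's profitability exceeds the intake rate on those already taken.
Rate on top 1: 0.1231. leafhoppers: 0.183 > 0.1231 → include.
Rate on top 2: 0.1731. wasps: 0.0721 < 0.1731 → exclude; stop.
Optimal diet: small flies, leafhoppers — 2 of 4 types.

2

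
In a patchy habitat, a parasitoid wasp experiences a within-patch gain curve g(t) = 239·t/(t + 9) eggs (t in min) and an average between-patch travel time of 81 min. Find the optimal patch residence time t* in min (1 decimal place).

Optimal t* satisfies g'(t*) = g(t*)/(T + t*).
g'(t) = 239·9/(t + 9)². Setting 239·9/(t+9)² = 239t/[(t+9)(81+t)] gives 9(81+t) = t(t+9), so t² = 9×81 = 729.
t* = √729 = 27 min.

27.0 min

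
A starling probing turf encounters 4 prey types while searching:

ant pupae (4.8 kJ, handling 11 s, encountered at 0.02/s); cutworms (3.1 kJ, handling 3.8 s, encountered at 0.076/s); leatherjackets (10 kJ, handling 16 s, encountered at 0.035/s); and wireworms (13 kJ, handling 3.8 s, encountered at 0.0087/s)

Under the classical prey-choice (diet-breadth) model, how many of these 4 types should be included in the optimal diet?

4

E/h in descending order: wireworms 3.42, cutworms 0.816, leatherjackets 0.625, ant pupae 0.436 kJ/s. The optimal diet is the largest prefix of this list for which every included type satisfies E_i/h_i > R on the types above it.
Rate on top 1: 0.1095. cutworms: 0.816 > 0.1095 → include.
Rate on top 2: 0.2638. leatherjackets: 0.625 > 0.2638 → include.
Rate on top 3: 0.3713. ant pupae: 0.436 > 0.3713 → include.
Optimal diet: wireworms, cutworms, leatherjackets, ant pupae — 4 of 4 types.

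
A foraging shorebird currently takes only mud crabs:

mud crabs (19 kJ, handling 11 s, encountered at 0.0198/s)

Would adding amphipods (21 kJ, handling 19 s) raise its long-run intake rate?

Current rate: (0.0198×19)/(1 + 0.0198×11) = 0.3089 kJ/s.
amphipods: E/h = 21/19 = 1.105 kJ/s.
1.105 > 0.3089, so adding amphipods raises the average — include it.

Yes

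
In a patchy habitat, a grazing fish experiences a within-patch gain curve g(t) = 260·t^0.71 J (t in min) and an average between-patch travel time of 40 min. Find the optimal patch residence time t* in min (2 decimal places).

Optimal t* satisfies g'(t*) = g(t*)/(T + t*).
g'(t) = 0.71·260·t^-0.29. Setting 0.71·260·t^-0.29 = 260·t^0.71/(40+t) gives 0.71(40+t) = t, so 0.29·t = 0.71×40.
t* = 0.71×40/0.29 = 97.93 min.

97.93 min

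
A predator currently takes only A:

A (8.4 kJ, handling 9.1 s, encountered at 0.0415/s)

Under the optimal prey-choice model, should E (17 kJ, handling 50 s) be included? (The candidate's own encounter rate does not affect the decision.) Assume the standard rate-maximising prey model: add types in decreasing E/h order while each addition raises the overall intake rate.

Yes

On A alone, R = ΣλE/(1+Σλh) = 0.3486/1.378 = 0.253 kJ/s.
Profitability of E: 17/50 = 0.34 kJ/s.
0.34 > 0.253, so adding E raises the average — include it.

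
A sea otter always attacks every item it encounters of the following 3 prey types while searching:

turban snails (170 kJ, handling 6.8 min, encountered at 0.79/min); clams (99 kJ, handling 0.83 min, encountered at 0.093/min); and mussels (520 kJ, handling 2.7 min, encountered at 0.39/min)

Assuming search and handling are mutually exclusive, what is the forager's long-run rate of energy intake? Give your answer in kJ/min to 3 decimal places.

46.161 kJ/min

R = (0.79×170 + 0.093×99 + 0.39×520) / (1 + 0.79×6.8 + 0.093×0.83 + 0.39×2.7) = 346.3/7.502 = 46.16 kJ/min.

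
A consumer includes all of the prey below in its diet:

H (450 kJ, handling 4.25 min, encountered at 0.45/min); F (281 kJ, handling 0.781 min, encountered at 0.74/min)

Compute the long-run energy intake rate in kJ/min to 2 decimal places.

117.59 kJ/min

R = (0.45×450 + 0.74×281) / (1 + 0.45×4.25 + 0.74×0.781) = 410.4/3.49 = 117.6 kJ/min.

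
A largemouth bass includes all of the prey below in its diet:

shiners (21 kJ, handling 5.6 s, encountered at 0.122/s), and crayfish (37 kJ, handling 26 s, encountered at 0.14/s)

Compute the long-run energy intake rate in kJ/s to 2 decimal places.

1.45 kJ/s

R = Σλ_iE_i / (1 + Σλ_ih_i)
Numerator: 0.122×21 + 0.14×37 = 7.742
Denominator: 1 + 0.122×5.6 + 0.14×26 = 5.323
R = 7.742/5.323 = 1.454 kJ/s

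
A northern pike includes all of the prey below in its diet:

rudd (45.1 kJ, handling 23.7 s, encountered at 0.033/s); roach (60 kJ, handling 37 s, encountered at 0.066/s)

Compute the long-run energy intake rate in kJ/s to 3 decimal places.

1.290 kJ/s

R = (0.033×45.1 + 0.066×60) / (1 + 0.033×23.7 + 0.066×37) = 5.448/4.224 = 1.29 kJ/s.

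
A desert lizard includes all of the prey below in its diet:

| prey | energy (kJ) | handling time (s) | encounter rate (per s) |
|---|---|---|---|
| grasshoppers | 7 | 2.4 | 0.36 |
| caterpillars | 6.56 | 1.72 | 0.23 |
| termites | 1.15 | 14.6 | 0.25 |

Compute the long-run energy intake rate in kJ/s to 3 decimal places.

0.730 kJ/s

R = Σλ_iE_i / (1 + Σλ_ih_i)
Numerator: 0.36×7 + 0.23×6.56 + 0.25×1.15 = 4.316
Denominator: 1 + 0.36×2.4 + 0.23×1.72 + 0.25×14.6 = 5.91
R = 4.316/5.91 = 0.7304 kJ/s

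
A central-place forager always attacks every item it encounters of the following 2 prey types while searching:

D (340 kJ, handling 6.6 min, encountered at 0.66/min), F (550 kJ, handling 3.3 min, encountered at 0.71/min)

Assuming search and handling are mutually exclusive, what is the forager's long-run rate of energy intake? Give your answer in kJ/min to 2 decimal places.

79.87 kJ/min

Energy encountered per unit search time: 0.66×340 + 0.71×550 = 614.9 kJ/min.
Handling time per unit search time: 0.66×6.6 + 0.71×3.3 = 6.699.
Rate = 614.9/(1 + 6.699) = 79.87 kJ/min.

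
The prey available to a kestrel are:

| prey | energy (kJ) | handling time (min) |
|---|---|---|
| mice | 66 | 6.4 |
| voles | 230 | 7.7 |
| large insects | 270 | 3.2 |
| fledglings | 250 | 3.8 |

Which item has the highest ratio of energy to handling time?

large insects

In descending order of E/h:
large insects: 270/3.2 = 84.4 kJ/min
fledglings: 250/3.8 = 65.8 kJ/min
voles: 230/7.7 = 29.9 kJ/min
mice: 66/6.4 = 10.3 kJ/min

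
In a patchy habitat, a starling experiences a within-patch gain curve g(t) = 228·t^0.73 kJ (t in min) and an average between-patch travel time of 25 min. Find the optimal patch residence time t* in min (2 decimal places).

By the marginal value theorem, leave when the instantaneous gain rate g'(t) equals the habitat-wide average g(t)/(T + t).
g'(t) = 0.73·228·t^-0.27. Setting 0.73·228·t^-0.27 = 228·t^0.73/(25+t) gives 0.73(25+t) = t, so 0.27·t = 0.73×25.
t* = 0.73×25/0.27 = 67.59 min.

67.59 min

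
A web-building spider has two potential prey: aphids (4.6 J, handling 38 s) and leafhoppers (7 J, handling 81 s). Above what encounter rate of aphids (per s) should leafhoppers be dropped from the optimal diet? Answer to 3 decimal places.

The zero-one rule: include leafhoppers iff E₂/h₂ > λE₁/(1+λh₁). Equality gives the switch point.
λE₁h₂ = E₂ + λE₂h₁ ⇒ λ = E₂/(E₁h₂ − E₂h₁) = 7/(372.6 − 266) = 0.06567 per s.

0.066 per s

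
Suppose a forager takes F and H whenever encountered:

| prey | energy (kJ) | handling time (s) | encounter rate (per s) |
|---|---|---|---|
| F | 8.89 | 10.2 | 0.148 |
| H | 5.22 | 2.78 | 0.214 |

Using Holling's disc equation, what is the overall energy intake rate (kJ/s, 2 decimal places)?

Energy encountered per unit search time: 0.148×8.89 + 0.214×5.22 = 2.433 kJ/s.
Handling time per unit search time: 0.148×10.2 + 0.214×2.78 = 2.105.
Rate = 2.433/(1 + 2.105) = 0.7836 kJ/s.

0.78 kJ/s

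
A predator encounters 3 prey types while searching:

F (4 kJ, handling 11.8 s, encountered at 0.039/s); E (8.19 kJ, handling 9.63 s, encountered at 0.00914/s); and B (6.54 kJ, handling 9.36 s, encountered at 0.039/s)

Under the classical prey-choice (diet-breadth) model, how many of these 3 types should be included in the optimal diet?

3

Profitabilities (E/h, kJ/s): E 0.85, B 0.699, F 0.339. Add prey in this order while the next type's profitability exceeds the intake rate on those already taken.
Rate on top 1: 0.0688. B: 0.699 > 0.0688 → include.
Rate on top 2: 0.227. F: 0.339 > 0.227 → include.
Optimal diet: E, B, F — 3 of 3 types.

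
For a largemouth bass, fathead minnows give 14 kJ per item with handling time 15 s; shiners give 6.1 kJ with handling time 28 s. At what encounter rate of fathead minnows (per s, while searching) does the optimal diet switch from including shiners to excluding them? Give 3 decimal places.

0.020 per s

The zero-one rule: include shiners iff E₂/h₂ > λE₁/(1+λh₁). Equality gives the switch point.
λE₁h₂ = E₂ + λE₂h₁ ⇒ λ = E₂/(E₁h₂ − E₂h₁) = 6.1/(392 − 91.5) = 0.0203 per s.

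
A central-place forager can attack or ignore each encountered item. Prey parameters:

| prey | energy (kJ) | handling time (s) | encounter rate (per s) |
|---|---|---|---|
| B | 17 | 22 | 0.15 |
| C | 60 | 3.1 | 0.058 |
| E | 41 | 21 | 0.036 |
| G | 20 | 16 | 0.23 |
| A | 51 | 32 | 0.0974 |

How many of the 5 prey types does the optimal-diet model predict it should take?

1

Profitabilities (E/h, kJ/s): C 19.4, E 1.95, A 1.59, G 1.25, B 0.773. Add prey in this order while the next type's profitability exceeds the intake rate on those already taken.
Rate on top 1: 2.95. E: 1.95 < 2.95 → exclude; stop.
Optimal diet: C — 1 of 5 types.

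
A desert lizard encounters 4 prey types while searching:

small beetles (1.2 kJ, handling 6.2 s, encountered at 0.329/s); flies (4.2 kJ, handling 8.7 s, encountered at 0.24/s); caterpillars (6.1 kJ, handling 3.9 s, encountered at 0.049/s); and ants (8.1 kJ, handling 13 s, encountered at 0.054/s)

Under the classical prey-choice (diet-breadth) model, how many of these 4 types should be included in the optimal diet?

3

E/h in descending order: caterpillars 1.56, ants 0.623, flies 0.483, small beetles 0.194 kJ/s. The optimal diet is the largest prefix of this list for which every included type satisfies E_i/h_i > R on the types above it.
Rate on top 1: 0.2509. ants: 0.623 > 0.2509 → include.
Rate on top 2: 0.3889. flies: 0.483 > 0.3889 → include.
Rate on top 3: 0.4381. small beetles: 0.194 < 0.4381 → exclude; stop.
Optimal diet: caterpillars, ants, flies — 3 of 4 types.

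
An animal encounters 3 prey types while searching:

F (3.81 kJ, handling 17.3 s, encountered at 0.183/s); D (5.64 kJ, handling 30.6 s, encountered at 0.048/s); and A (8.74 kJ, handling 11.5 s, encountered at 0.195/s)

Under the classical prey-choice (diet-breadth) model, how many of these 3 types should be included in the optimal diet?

E/h in descending order: A 0.76, F 0.22, D 0.184 kJ/s. The optimal diet is the largest prefix of this list for which every included type satisfies E_i/h_i > R on the types above it.
Rate on top 1: 0.5256. F: 0.22 < 0.5256 → exclude; stop.
Optimal diet: A — 1 of 3 types.

1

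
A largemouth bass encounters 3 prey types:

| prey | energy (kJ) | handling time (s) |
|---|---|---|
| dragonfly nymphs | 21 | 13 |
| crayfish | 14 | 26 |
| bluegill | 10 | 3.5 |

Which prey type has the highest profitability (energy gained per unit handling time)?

bluegill

In descending order of E/h:
bluegill: 10/3.5 = 2.86 kJ/s
dragonfly nymphs: 21/13 = 1.62 kJ/s
crayfish: 14/26 = 0.538 kJ/s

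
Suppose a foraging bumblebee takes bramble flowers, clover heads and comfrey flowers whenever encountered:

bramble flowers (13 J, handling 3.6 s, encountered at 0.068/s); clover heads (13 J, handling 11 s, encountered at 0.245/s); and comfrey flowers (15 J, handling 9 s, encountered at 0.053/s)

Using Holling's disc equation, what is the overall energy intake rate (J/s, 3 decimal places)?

1.101 J/s

R = Σλ_iE_i / (1 + Σλ_ih_i)
Numerator: 0.068×13 + 0.245×13 + 0.053×15 = 4.864
Denominator: 1 + 0.068×3.6 + 0.245×11 + 0.053×9 = 4.417
R = 4.864/4.417 = 1.101 J/s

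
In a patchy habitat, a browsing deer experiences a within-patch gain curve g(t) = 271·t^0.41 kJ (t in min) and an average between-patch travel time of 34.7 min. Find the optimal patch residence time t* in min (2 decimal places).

Optimal t* satisfies g'(t*) = g(t*)/(T + t*).
g'(t) = 0.41·271·t^-0.59. Setting 0.41·271·t^-0.59 = 271·t^0.41/(34.7+t) gives 0.41(34.7+t) = t, so 0.59·t = 0.41×34.7.
t* = 0.41×34.7/0.59 = 24.11 min.

24.11 min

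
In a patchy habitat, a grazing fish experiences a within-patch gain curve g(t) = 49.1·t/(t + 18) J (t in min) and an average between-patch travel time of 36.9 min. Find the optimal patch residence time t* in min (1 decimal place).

Maximise g(t)/(T+t): set derivative to zero → g'(t)(T+t) = g(t).
g'(t) = 49.1·18/(t + 18)². Setting 49.1·18/(t+18)² = 49.1t/[(t+18)(36.9+t)] gives 18(36.9+t) = t(t+18), so t² = 18×36.9 = 664.2.
t* = √664.2 = 25.77 min.

25.8 min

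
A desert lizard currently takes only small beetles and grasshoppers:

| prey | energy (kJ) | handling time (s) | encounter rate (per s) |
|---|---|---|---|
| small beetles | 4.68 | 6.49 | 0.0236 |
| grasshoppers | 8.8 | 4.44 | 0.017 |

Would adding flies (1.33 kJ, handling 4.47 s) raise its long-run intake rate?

Yes

Current rate: (0.0236×4.68 + 0.017×8.8)/(1 + 0.0236×6.49 + 0.017×4.44) = 0.2117 kJ/s.
flies: E/h = 1.33/4.47 = 0.2975 kJ/s.
0.2975 > 0.2117, so adding flies raises the average — include it.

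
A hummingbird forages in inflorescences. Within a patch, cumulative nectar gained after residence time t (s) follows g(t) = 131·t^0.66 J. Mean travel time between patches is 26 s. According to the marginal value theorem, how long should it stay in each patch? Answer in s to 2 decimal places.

Maximise g(t)/(T+t): set derivative to zero → g'(t)(T+t) = g(t).
g'(t) = 0.66·131·t^-0.34. Setting 0.66·131·t^-0.34 = 131·t^0.66/(26+t) gives 0.66(26+t) = t, so 0.34·t = 0.66×26.
t* = 0.66×26/0.34 = 50.47 s.

50.47 s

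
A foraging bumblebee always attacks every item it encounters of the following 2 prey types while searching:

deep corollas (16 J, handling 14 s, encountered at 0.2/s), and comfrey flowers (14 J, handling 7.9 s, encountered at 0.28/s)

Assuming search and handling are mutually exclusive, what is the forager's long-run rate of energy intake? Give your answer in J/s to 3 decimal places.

R = Σλ_iE_i / (1 + Σλ_ih_i)
Numerator: 0.2×16 + 0.28×14 = 7.12
Denominator: 1 + 0.2×14 + 0.28×7.9 = 6.012
R = 7.12/6.012 = 1.184 J/s

1.184 J/s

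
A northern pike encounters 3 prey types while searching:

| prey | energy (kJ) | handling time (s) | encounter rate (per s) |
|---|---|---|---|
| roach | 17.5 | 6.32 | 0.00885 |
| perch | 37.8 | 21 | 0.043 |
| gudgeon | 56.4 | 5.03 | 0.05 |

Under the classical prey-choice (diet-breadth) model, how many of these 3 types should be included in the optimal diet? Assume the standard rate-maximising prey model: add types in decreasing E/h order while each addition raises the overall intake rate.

Profitabilities (E/h, kJ/s): gudgeon 11.2, roach 2.77, perch 1.8. Add prey in this order while the next type's profitability exceeds the intake rate on those already taken.
Rate on top 1: 2.253. roach: 2.77 > 2.253 → include.
Rate on top 2: 2.275. perch: 1.8 < 2.275 → exclude; stop.
Optimal diet: gudgeon, roach — 2 of 3 types.

2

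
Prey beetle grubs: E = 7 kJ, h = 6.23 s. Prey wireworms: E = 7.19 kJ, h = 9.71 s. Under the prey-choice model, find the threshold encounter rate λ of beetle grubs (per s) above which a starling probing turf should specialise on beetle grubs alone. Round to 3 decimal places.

0.310 per s

Drop wireworms once their profitability E₂/h₂ falls below the rate achievable on beetle grubs alone: E₂/h₂ = λE₁/(1 + λh₁).
Solve for λ: λE₁h₂ = E₂(1 + λh₁) → λ(E₁h₂ − E₂h₁) = E₂ → λ = E₂/(E₁h₂ − E₂h₁).
λ = 7.19/(7×9.71 − 7.19×6.23) = 7.19/23.18 = 0.3102 per s.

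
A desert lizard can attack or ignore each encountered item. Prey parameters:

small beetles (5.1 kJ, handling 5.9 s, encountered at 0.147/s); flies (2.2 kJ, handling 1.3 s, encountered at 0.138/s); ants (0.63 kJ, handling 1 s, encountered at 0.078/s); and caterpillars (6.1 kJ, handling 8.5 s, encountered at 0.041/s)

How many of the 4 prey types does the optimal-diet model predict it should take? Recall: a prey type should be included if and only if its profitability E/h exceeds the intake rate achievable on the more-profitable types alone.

Rank by E/h (kJ/s): flies 1.69, small beetles 0.864, caterpillars 0.718, ants 0.63. Include each in turn until the next type's E/h falls below the running intake rate.
Rate on top 1: 0.2574. small beetles: 0.864 > 0.2574 → include.
Rate on top 2: 0.5146. caterpillars: 0.718 > 0.5146 → include.
Rate on top 3: 0.5442. ants: 0.63 > 0.5442 → include.
Optimal diet: flies, small beetles, caterpillars, ants — 4 of 4 types.

4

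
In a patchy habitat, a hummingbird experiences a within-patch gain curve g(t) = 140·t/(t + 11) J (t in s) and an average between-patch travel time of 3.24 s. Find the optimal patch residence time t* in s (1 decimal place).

By the marginal value theorem, leave when the instantaneous gain rate g'(t) equals the habitat-wide average g(t)/(T + t).
g'(t) = 140·11/(t + 11)². Setting 140·11/(t+11)² = 140t/[(t+11)(3.24+t)] gives 11(3.24+t) = t(t+11), so t² = 11×3.24 = 35.64.
t* = √35.64 = 5.97 s.

6.0 s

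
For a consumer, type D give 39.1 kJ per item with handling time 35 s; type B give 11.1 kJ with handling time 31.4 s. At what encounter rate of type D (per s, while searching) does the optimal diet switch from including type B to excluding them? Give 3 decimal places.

The zero-one rule: include type B iff E₂/h₂ > λE₁/(1+λh₁). Equality gives the switch point.
λE₁h₂ = E₂ + λE₂h₁ ⇒ λ = E₂/(E₁h₂ − E₂h₁) = 11.1/(1228 − 388.5) = 0.01323 per s.

0.013 per s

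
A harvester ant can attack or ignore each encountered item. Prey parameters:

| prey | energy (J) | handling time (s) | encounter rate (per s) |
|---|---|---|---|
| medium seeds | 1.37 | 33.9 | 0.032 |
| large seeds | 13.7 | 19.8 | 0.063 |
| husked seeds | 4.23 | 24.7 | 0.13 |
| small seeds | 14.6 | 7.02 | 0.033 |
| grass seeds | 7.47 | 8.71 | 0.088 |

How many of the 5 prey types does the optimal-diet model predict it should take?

3

E/h in descending order: small seeds 2.08, grass seeds 0.858, large seeds 0.692, husked seeds 0.171, medium seeds 0.0404 J/s. The optimal diet is the largest prefix of this list for which every included type satisfies E_i/h_i > R on the types above it.
Rate on top 1: 0.3912. grass seeds: 0.858 > 0.3912 → include.
Rate on top 2: 0.5701. large seeds: 0.692 > 0.5701 → include.
Rate on top 3: 0.6169. husked seeds: 0.171 < 0.6169 → exclude; stop.
Optimal diet: small seeds, grass seeds, large seeds — 3 of 5 types.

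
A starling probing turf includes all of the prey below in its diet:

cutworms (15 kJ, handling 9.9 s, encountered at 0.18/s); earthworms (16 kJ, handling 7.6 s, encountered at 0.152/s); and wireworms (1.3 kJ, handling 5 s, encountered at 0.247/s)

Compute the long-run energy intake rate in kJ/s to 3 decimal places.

1.054 kJ/s

R = Σλ_iE_i / (1 + Σλ_ih_i)
Numerator: 0.18×15 + 0.152×16 + 0.247×1.3 = 5.453
Denominator: 1 + 0.18×9.9 + 0.152×7.6 + 0.247×5 = 5.172
R = 5.453/5.172 = 1.054 kJ/s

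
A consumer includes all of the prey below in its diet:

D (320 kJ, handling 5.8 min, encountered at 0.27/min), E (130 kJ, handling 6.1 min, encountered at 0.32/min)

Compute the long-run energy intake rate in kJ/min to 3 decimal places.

28.331 kJ/min

Energy encountered per unit search time: 0.27×320 + 0.32×130 = 128 kJ/min.
Handling time per unit search time: 0.27×5.8 + 0.32×6.1 = 3.518.
Rate = 128/(1 + 3.518) = 28.33 kJ/min.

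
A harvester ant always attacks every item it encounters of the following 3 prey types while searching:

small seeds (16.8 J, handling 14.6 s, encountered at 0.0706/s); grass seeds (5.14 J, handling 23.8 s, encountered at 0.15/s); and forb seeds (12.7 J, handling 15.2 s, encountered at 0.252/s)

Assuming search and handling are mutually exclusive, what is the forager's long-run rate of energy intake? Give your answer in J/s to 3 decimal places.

R = Σλ_iE_i / (1 + Σλ_ih_i)
Numerator: 0.0706×16.8 + 0.15×5.14 + 0.252×12.7 = 5.157
Denominator: 1 + 0.0706×14.6 + 0.15×23.8 + 0.252×15.2 = 9.431
R = 5.157/9.431 = 0.5469 J/s

0.547 J/s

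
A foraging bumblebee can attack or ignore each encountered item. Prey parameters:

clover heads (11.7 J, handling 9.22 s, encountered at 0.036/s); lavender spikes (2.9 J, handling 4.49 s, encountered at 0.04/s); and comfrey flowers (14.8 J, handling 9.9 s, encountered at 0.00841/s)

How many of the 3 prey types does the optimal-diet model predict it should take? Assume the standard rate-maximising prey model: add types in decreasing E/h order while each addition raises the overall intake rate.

Rank by E/h (J/s): comfrey flowers 1.49, clover heads 1.27, lavender spikes 0.646. Include each in turn until the next type's E/h falls below the running intake rate.
Rate on top 1: 0.1149. clover heads: 1.27 > 0.1149 → include.
Rate on top 2: 0.3856. lavender spikes: 0.646 > 0.3856 → include.
Optimal diet: comfrey flowers, clover heads, lavender spikes — 3 of 3 types.

3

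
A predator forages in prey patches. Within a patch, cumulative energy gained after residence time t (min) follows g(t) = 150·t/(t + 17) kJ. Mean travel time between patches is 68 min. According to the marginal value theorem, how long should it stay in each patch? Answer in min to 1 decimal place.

By the marginal value theorem, leave when the instantaneous gain rate g'(t) equals the habitat-wide average g(t)/(T + t).
g'(t) = 150·17/(t + 17)². Setting 150·17/(t+17)² = 150t/[(t+17)(68+t)] gives 17(68+t) = t(t+17), so t² = 17×68 = 1156.
t* = √1156 = 34 min.

34.0 min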